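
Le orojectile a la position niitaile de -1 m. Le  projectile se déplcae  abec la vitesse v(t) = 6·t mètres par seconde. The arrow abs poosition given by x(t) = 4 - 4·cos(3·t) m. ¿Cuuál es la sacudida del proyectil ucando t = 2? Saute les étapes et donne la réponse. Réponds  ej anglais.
The jerk at t = 2 is j = 0.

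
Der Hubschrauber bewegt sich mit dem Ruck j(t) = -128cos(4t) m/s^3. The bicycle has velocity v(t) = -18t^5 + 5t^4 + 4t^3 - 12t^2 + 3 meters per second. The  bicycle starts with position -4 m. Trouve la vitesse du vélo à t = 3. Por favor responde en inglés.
Using v(t) = -18·t^5 + 5·t^4 + 4·t^3 - 12·t^2 + 3 and substituting t = 3, we find v = -3966.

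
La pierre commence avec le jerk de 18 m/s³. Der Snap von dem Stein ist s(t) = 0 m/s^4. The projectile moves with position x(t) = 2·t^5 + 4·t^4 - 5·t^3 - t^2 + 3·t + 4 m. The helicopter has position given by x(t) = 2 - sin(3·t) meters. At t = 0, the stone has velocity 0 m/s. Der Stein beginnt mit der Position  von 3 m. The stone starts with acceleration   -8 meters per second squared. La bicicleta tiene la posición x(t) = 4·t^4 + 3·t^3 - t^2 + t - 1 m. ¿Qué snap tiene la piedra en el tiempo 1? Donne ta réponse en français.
De l'équation du snap s(t) = 0, nous substituons t = 1 pour obtenir s = 0.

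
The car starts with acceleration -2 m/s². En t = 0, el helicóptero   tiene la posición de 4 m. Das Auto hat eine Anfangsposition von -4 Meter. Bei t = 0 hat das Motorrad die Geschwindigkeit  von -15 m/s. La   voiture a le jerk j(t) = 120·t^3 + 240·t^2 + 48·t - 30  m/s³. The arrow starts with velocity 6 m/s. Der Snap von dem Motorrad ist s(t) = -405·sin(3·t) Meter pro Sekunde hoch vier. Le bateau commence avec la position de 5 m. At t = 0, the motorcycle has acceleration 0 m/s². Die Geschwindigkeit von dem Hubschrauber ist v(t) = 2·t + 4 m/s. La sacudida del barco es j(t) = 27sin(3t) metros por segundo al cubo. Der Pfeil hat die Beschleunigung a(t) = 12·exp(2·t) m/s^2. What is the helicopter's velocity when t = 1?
From the given velocity equation v(t) = 2·t + 4, we substitute t = 1 to get v = 6.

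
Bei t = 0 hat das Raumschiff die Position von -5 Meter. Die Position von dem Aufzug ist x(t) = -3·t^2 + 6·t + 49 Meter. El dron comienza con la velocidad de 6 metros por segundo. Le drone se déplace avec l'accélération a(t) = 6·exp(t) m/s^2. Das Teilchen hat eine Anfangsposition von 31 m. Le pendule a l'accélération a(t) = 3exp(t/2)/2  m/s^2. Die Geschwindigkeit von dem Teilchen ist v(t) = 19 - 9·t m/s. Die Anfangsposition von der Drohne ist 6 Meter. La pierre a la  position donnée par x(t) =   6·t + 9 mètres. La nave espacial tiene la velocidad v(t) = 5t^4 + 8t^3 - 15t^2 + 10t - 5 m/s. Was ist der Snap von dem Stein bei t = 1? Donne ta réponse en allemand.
Ausgehend von der Position x(t) = 6·t + 9, nehmen wir 4 Ableitungen. Mit d/dt von x(t) finden wir v(t) = 6. Die Ableitung von der Geschwindigkeit ergibt die Beschleunigung: a(t) = 0. Mit d/dt von a(t) finden wir j(t) = 0. Mit d/dt von j(t) finden wir s(t) = 0. Mit s(t) = 0 und Einsetzen von t = 1, finden wir s = 0.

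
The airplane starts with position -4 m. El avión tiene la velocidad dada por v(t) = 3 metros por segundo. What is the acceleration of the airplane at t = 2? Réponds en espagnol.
Partiendo de la velocidad v(t) = 3, tomamos 1 derivada. Tomando d/dt de v(t), encontramos a(t) = 0. Usando a(t) = 0 y sustituyendo t = 2, encontramos a = 0.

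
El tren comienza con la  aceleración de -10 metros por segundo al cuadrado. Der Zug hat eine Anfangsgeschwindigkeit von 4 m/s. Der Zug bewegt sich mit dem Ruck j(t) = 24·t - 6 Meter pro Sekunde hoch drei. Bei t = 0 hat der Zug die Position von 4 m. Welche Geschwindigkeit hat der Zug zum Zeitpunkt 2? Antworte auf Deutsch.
Wir müssen das Integral unserer Gleichung für den Ruck j(t) = 24·t - 6 2-mal finden. Das Integral von dem Ruck, mit a(0) = -10, ergibt die Beschleunigung: a(t) = 12·t^2 - 6·t - 10. Das Integral von der Beschleunigung, mit v(0) = 4, ergibt die Geschwindigkeit: v(t) = 4·t^3 - 3·t^2 - 10·t + 4. Aus der Gleichung für die Geschwindigkeit v(t) = 4·t^3 - 3·t^2 - 10·t + 4, setzen wir t = 2 ein und erhalten v = 4.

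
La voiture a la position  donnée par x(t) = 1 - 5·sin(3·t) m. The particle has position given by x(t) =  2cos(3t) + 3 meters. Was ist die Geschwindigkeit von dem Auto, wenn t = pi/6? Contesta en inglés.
To solve this, we need to take 1 derivative of our position equation x(t) = 1 - 5·sin(3·t). The derivative of position gives velocity: v(t) = -15·cos(3·t). From the given velocity equation v(t) = -15·cos(3·t), we substitute t = pi/6 to get v = 0.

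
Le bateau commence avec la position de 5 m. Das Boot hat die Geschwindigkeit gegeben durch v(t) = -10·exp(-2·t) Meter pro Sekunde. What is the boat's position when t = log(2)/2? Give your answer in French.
En partant de la vitesse v(t) = -10·exp(-2·t), nous prenons 1 intégrale. En prenant ∫v(t)dt et en appliquant x(0) = 5, nous trouvons x(t) = 5·exp(-2·t). Nous avons la position x(t) = 5·exp(-2·t). En substituant t = log(2)/2: x(log(2)/2) = 5/2.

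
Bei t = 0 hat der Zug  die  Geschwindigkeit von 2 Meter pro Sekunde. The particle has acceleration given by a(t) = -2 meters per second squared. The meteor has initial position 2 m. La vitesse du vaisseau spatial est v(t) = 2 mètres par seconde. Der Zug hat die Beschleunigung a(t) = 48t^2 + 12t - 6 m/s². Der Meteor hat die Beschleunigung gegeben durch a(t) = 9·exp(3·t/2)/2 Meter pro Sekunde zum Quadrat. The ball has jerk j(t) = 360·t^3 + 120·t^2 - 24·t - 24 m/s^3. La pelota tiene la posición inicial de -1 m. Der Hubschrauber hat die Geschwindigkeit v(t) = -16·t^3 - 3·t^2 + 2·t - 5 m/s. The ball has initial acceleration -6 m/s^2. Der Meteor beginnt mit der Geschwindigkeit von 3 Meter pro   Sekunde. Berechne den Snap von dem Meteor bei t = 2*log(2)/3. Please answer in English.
To solve this, we need to take 2 derivatives of our acceleration equation a(t) = 9·exp(3·t/2)/2. Differentiating acceleration, we get jerk: j(t) = 27·exp(3·t/2)/4. Taking d/dt of j(t), we find s(t) = 81·exp(3·t/2)/8. We have snap s(t) = 81·exp(3·t/2)/8. Substituting t = 2*log(2)/3: s(2*log(2)/3) = 81/4.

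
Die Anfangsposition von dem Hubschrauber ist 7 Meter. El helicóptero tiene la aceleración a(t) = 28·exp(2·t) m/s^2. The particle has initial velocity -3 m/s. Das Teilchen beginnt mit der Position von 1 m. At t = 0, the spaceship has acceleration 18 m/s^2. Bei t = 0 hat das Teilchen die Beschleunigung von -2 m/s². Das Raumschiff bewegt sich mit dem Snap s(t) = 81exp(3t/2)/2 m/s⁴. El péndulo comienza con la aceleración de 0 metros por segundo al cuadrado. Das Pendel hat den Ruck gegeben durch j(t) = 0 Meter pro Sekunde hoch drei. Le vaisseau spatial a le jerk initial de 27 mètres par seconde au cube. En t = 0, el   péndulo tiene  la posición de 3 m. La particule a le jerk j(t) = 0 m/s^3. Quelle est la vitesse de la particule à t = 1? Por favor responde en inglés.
Starting from jerk j(t) = 0, we take 2 antiderivatives. The integral of jerk is acceleration. Using a(0) = -2, we get a(t) = -2. The antiderivative of acceleration is velocity. Using v(0) = -3, we get v(t) = -2·t - 3. We have velocity v(t) = -2·t - 3. Substituting t = 1: v(1) = -5.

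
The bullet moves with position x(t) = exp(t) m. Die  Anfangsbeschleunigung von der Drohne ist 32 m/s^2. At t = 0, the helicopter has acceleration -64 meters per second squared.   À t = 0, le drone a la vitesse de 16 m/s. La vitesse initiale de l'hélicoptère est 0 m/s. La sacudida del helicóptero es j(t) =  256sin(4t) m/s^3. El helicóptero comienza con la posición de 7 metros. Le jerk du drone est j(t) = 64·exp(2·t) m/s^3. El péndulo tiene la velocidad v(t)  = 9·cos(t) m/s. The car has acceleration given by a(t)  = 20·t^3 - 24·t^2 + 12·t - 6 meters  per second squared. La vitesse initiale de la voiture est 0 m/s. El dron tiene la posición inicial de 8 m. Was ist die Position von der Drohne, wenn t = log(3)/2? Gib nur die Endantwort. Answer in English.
The position at t = log(3)/2 is x = 24.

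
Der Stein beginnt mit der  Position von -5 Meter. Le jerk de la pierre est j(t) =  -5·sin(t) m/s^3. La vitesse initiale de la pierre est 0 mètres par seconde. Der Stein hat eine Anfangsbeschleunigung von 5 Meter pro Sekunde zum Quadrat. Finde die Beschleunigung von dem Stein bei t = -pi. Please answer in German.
Um dies zu lösen, müssen wir 1 Stammfunktion unserer Gleichung für den Ruck j(t) = -5·sin(t) finden. Das Integral von dem Ruck, mit a(0) = 5, ergibt die Beschleunigung: a(t) = 5·cos(t). Aus der Gleichung für die Beschleunigung a(t) = 5·cos(t), setzen wir t = -pi ein und erhalten a = -5.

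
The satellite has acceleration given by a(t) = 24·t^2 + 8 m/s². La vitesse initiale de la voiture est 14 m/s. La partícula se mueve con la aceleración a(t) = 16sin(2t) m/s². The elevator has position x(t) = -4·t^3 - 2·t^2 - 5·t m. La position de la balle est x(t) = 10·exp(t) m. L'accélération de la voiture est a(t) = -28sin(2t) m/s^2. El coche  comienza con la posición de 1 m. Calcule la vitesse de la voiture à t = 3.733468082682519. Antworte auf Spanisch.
Partiendo de la aceleración a(t) = -28·sin(2·t), tomamos 1 integral. La antiderivada de la aceleración es la velocidad. Usando v(0) = 14, obtenemos v(t) = 14·cos(2·t). De la ecuación de la velocidad v(t) = 14·cos(2·t), sustituimos t = 3.733468082682519 para obtener v = 5.28435721615701.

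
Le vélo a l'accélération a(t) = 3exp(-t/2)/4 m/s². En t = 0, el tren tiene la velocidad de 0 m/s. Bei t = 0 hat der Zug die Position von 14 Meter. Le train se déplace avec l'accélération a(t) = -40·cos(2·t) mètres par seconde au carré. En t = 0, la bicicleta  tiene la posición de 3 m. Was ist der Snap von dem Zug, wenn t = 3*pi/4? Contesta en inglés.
We must differentiate our acceleration equation a(t) = -40·cos(2·t) 2 times. Taking d/dt of a(t), we find j(t) = 80·sin(2·t). Taking d/dt of j(t), we find s(t) = 160·cos(2·t). From the given snap equation s(t) = 160·cos(2·t), we substitute t = 3*pi/4 to get s = 0.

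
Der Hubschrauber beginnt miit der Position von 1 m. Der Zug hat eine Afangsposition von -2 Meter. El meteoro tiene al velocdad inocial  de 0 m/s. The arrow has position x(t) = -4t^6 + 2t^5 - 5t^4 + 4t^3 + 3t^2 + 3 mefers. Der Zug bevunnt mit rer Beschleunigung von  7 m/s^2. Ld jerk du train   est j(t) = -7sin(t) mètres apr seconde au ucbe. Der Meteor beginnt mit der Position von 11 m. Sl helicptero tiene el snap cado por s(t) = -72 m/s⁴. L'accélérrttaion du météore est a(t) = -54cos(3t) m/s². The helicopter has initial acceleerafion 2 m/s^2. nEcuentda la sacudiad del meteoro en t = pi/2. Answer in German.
Ausgehend von der Beschleunigung a(t) = -54·cos(3·t), nehmen wir 1 Ableitung. Mit d/dt von a(t) finden wir j(t) = 162·sin(3·t). Aus der Gleichung für den Ruck j(t) = 162·sin(3·t), setzen wir t = pi/2 ein und erhalten j = -162.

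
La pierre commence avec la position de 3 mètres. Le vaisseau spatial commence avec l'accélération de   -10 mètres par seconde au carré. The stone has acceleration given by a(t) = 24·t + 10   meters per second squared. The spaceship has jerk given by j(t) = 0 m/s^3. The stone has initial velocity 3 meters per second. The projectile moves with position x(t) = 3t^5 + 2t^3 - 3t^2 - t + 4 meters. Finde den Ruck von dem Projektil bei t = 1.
Wir müssen unsere Gleichung für die Position x(t) = 3·t^5 + 2·t^3 - 3·t^2 - t + 4 3-mal ableiten. Die Ableitung von der Position ergibt die Geschwindigkeit: v(t) = 15·t^4 + 6·t^2 - 6·t - 1. Mit d/dt von v(t) finden wir a(t) = 60·t^3 + 12·t - 6. Durch Ableiten von der Beschleunigung erhalten wir den Ruck: j(t) = 180·t^2 + 12. Aus der Gleichung für den Ruck j(t) = 180·t^2 + 12, setzen wir t = 1 ein und erhalten j = 192.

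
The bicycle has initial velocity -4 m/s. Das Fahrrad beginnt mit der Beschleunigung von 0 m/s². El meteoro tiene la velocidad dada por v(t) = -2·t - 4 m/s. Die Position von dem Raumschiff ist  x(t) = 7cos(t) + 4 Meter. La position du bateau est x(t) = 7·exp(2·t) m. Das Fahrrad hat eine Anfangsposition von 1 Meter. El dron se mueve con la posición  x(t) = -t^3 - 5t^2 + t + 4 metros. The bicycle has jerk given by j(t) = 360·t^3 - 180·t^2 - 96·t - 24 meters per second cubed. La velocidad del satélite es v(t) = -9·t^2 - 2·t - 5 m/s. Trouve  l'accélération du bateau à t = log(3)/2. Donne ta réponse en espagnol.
Debemos derivar nuestra ecuación de la posición x(t) = 7·exp(2·t) 2 veces. Tomando d/dt de x(t), encontramos v(t) = 14·exp(2·t). La derivada de la velocidad da la aceleración: a(t) = 28·exp(2·t). De la ecuación de la aceleración a(t) = 28·exp(2·t), sustituimos t = log(3)/2 para obtener a = 84.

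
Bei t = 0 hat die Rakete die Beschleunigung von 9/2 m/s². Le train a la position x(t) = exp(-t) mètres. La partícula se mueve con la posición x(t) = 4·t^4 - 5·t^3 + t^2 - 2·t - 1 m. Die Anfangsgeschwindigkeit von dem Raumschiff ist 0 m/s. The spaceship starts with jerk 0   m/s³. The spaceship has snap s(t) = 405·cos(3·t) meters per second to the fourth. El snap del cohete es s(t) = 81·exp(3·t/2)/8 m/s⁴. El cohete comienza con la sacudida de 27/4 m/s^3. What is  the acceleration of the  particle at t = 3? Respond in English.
Starting from position x(t) = 4·t^4 - 5·t^3 + t^2 - 2·t - 1, we take 2 derivatives. Taking d/dt of x(t), we find v(t) = 16·t^3 - 15·t^2 + 2·t - 2. Differentiating velocity, we get acceleration: a(t) = 48·t^2 - 30·t + 2. From the given acceleration equation a(t) = 48·t^2 - 30·t + 2, we substitute t = 3 to get a = 344.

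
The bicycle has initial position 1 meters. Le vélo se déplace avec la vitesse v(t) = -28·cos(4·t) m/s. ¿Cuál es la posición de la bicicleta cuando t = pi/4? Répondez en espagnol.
Partiendo de la velocidad v(t) = -28·cos(4·t), tomamos 1 antiderivada. La antiderivada de la velocidad es la posición. Usando x(0) = 1, obtenemos x(t) = 1 - 7·sin(4·t). Tenemos la posición x(t) = 1 - 7·sin(4·t). Sustituyendo t = pi/4: x(pi/4) = 1.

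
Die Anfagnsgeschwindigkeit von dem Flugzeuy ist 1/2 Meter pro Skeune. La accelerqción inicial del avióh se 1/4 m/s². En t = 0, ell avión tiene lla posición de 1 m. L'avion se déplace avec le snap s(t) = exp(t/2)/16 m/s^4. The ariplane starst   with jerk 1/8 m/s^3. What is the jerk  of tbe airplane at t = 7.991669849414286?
To solve this, we need to take 1 integral of our snap equation s(t) = exp(t/2)/16. The antiderivative of snap, with j(0) = 1/8, gives jerk: j(t) = exp(t/2)/8. Using j(t) = exp(t/2)/8 and substituting t = 7.991669849414286, we find j = 6.79640219386360.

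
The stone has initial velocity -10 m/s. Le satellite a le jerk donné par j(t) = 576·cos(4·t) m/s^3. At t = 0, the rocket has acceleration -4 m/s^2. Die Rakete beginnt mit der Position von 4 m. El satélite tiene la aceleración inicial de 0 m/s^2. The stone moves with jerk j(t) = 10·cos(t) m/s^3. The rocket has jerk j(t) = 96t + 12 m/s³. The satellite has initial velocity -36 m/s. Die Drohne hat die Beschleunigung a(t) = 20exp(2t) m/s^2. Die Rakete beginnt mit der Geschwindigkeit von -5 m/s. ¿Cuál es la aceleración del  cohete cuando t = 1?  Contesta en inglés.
Starting from jerk j(t) = 96·t + 12, we take 1 integral. Taking ∫j(t)dt and applying a(0) = -4, we find a(t) = 48·t^2 + 12·t - 4. From the given acceleration equation a(t) = 48·t^2 + 12·t - 4, we substitute t = 1 to get a = 56.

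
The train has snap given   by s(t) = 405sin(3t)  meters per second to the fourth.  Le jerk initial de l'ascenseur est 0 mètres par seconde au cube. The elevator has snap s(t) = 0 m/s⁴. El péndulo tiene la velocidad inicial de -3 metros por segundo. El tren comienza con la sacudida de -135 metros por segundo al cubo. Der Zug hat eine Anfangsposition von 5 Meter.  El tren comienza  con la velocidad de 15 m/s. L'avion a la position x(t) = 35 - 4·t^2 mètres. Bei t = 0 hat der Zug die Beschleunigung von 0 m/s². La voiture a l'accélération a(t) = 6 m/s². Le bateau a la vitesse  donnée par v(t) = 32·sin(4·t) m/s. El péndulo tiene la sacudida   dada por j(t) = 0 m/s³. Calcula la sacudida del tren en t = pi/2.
Partiendo del snap s(t) = 405·sin(3·t), tomamos 1 integral. La antiderivada del snap es la sacudida. Usando j(0) = -135, obtenemos j(t) = -135·cos(3·t). De la ecuación de la sacudida j(t) = -135·cos(3·t), sustituimos t = pi/2 para obtener j = 0.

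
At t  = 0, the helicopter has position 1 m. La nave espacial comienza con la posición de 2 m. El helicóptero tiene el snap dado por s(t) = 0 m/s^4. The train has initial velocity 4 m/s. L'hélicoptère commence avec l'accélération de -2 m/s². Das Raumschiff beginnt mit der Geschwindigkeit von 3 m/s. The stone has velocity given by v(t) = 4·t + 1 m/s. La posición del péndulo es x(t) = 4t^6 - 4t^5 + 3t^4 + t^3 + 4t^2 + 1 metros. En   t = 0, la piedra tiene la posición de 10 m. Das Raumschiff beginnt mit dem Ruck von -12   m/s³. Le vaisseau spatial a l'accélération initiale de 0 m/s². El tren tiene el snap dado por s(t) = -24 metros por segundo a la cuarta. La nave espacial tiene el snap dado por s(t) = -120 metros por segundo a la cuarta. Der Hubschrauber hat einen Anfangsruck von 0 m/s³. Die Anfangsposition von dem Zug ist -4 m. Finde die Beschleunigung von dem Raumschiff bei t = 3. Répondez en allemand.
Ausgehend von dem Snap s(t) = -120, nehmen wir 2 Integrale. Mit ∫s(t)dt und Anwendung von j(0) = -12, finden wir j(t) = -120·t - 12. Durch Integration von dem Ruck und Verwendung der Anfangsbedingung a(0) = 0, erhalten wir a(t) = 12·t·(-5·t - 1). Mit a(t) = 12·t·(-5·t - 1) und Einsetzen von t = 3, finden wir a = -576.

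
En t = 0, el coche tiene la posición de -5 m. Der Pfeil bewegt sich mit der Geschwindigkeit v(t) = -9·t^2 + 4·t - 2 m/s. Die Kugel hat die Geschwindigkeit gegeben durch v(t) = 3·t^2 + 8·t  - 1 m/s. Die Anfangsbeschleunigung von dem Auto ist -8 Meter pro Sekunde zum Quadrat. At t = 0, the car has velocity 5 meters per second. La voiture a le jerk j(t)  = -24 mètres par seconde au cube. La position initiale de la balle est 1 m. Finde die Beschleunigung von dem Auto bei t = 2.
Ausgehend von dem Ruck j(t) = -24, nehmen wir 1 Stammfunktion. Durch Integration von dem Ruck und Verwendung der Anfangsbedingung a(0) = -8, erhalten wir a(t) = -24·t - 8. Wir haben die Beschleunigung a(t) = -24·t - 8. Durch Einsetzen von t = 2: a(2) = -56.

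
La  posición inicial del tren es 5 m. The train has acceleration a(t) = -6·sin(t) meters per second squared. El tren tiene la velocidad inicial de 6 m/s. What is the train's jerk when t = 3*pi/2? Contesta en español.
Partiendo de la aceleración a(t) = -6·sin(t), tomamos 1 derivada. La derivada de la aceleración da la sacudida: j(t) = -6·cos(t). De la ecuación de la sacudida j(t) = -6·cos(t), sustituimos t = 3*pi/2 para obtener j = 0.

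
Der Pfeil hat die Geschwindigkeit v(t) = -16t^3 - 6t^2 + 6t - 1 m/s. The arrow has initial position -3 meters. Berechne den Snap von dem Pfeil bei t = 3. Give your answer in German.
Wir müssen unsere Gleichung für die Geschwindigkeit v(t) = -16·t^3 - 6·t^2 + 6·t - 1 3-mal ableiten. Die Ableitung von der Geschwindigkeit ergibt die Beschleunigung: a(t) = -48·t^2 - 12·t + 6. Die Ableitung von der Beschleunigung ergibt den Ruck: j(t) = -96·t - 12. Mit d/dt von j(t) finden wir s(t) = -96. Wir haben den Snap s(t) = -96. Durch Einsetzen von t = 3: s(3) = -96.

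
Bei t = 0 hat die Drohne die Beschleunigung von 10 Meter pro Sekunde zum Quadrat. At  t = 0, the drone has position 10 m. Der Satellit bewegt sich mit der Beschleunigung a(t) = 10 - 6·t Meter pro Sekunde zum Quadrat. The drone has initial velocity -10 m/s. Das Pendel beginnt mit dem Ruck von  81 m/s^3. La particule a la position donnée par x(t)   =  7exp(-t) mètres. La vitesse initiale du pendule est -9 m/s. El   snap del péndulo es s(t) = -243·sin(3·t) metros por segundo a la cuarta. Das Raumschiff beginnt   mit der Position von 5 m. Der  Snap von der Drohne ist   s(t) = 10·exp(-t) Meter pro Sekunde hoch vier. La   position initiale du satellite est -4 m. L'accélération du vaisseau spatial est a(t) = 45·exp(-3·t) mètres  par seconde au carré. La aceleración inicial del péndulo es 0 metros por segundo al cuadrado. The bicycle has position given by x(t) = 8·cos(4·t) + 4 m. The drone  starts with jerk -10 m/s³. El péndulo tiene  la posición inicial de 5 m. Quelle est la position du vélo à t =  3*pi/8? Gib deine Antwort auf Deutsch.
Mit x(t) = 8·cos(4·t) + 4 und Einsetzen von t = 3*pi/8, finden wir x = 4.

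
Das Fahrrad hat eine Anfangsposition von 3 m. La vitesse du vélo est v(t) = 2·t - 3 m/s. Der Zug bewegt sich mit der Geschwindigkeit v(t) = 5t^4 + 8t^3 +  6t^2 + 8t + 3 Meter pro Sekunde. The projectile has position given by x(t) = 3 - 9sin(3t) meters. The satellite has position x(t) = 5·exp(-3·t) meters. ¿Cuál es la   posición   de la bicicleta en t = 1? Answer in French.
Nous devons trouver la primitive de notre équation de la vitesse v(t) = 2·t - 3 1 fois. En prenant ∫v(t)dt et en appliquant x(0) = 3, nous trouvons x(t) = t^2 - 3·t + 3. En utilisant x(t) = t^2 - 3·t + 3 et en substituant t = 1, nous trouvons x = 1.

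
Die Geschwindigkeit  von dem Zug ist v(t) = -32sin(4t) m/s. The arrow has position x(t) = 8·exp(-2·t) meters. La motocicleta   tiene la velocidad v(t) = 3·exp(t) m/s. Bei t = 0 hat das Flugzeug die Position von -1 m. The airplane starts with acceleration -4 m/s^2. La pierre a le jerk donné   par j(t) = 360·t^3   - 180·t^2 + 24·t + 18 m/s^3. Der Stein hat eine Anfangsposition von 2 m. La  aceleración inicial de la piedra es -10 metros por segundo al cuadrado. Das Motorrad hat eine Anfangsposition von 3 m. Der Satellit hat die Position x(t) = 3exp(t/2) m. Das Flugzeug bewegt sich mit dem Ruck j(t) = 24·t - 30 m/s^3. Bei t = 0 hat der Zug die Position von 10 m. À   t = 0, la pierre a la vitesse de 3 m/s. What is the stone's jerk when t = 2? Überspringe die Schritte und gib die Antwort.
At t = 2, j = 2226.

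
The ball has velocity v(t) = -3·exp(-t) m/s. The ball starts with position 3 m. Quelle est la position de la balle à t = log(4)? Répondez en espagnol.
Necesitamos integrar nuestra ecuación de la velocidad v(t) = -3·exp(-t) 1 vez. Tomando ∫v(t)dt y aplicando x(0) = 3, encontramos x(t) = 3·exp(-t). Tenemos la posición x(t) = 3·exp(-t). Sustituyendo t = log(4): x(log(4)) = 3/4.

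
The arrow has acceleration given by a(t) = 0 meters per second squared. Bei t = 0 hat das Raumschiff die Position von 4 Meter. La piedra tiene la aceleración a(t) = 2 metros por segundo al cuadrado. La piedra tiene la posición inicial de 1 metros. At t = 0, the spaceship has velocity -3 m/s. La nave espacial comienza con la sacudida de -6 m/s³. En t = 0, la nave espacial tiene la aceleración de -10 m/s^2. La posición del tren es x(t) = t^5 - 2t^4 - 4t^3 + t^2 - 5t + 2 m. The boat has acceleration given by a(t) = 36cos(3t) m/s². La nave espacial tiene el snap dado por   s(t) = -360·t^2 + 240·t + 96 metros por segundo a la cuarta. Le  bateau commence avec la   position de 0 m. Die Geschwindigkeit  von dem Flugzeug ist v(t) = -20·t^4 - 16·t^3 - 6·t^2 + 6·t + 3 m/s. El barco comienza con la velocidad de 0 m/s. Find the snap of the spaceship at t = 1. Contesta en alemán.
Aus der Gleichung für den Snap s(t) = -360·t^2 + 240·t + 96, setzen wir t = 1 ein und erhalten s = -24.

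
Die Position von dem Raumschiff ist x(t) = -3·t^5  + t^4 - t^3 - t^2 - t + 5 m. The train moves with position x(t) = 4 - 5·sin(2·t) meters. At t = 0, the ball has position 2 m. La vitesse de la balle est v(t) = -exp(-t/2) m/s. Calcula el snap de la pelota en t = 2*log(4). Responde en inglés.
To solve this, we need to take 3 derivatives of our velocity equation v(t) = -exp(-t/2). Differentiating velocity, we get acceleration: a(t) = exp(-t/2)/2. Taking d/dt of a(t), we find j(t) = -exp(-t/2)/4. Taking d/dt of j(t), we find s(t) = exp(-t/2)/8. Using s(t) = exp(-t/2)/8 and substituting t = 2*log(4), we find s = 1/32.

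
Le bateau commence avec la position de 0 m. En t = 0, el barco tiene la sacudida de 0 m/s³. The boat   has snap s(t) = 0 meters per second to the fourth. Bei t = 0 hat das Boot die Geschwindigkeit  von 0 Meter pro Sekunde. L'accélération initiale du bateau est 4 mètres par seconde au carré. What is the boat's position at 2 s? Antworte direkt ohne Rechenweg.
x(2) = 8.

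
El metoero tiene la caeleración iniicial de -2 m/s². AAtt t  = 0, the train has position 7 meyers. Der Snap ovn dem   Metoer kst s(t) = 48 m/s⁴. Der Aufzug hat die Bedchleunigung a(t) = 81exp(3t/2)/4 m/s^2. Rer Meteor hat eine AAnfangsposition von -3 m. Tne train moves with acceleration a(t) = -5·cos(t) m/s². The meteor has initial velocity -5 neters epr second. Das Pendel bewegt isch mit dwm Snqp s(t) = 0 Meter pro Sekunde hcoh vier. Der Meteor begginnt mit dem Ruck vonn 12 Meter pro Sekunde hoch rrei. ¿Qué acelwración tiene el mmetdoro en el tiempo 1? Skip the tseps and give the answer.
a(1) = 34.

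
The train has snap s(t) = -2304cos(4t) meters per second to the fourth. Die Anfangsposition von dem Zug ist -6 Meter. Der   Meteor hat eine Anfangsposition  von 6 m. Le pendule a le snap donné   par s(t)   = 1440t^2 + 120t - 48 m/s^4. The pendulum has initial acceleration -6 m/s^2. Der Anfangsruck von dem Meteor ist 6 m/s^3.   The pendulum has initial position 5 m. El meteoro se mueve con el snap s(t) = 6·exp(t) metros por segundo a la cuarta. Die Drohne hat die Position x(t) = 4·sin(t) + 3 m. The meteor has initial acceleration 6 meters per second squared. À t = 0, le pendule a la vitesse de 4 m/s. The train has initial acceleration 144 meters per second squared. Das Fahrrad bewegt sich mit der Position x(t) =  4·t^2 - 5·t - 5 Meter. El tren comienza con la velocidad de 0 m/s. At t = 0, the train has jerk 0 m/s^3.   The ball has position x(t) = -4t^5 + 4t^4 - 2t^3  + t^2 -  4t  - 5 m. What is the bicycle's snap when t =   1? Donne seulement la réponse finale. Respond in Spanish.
La respuesta es 0.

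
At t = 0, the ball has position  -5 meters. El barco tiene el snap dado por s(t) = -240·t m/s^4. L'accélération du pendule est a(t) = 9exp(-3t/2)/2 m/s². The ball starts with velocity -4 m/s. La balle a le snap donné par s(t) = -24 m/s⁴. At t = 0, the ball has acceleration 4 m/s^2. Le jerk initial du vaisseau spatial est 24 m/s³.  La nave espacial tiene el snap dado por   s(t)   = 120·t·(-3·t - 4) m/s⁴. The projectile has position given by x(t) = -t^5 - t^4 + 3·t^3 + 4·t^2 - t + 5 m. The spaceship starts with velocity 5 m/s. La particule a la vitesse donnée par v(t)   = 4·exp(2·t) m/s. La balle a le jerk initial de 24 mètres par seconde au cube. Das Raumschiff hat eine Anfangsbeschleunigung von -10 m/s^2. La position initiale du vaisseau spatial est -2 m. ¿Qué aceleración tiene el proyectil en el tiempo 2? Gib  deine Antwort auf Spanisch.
Debemos derivar nuestra ecuación de la posición x(t) = -t^5 - t^4 + 3·t^3 + 4·t^2 - t + 5 2 veces. Tomando d/dt de x(t), encontramos v(t) = -5·t^4 - 4·t^3 + 9·t^2 + 8·t - 1. La derivada de la velocidad da la aceleración: a(t) = -20·t^3 - 12·t^2 + 18·t + 8. Usando a(t) = -20·t^3 - 12·t^2 + 18·t + 8 y sustituyendo t = 2, encontramos a = -164.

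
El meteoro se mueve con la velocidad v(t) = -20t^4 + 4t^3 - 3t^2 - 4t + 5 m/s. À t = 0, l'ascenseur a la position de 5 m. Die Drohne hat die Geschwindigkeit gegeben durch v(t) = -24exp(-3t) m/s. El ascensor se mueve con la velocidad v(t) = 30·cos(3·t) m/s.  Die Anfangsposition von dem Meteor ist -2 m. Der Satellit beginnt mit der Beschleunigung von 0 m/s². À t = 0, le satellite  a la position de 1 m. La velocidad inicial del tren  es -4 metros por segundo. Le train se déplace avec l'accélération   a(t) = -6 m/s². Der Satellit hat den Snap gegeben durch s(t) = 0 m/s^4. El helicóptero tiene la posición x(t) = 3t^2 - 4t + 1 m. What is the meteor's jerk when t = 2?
To solve this, we need to take 2 derivatives of our velocity equation v(t) = -20·t^4 + 4·t^3 - 3·t^2 - 4·t + 5. The derivative of velocity gives acceleration: a(t) = -80·t^3 + 12·t^2 - 6·t - 4. Taking d/dt of a(t), we find j(t) = -240·t^2 + 24·t - 6. From the given jerk equation j(t) = -240·t^2 + 24·t - 6, we substitute t = 2 to get j = -918.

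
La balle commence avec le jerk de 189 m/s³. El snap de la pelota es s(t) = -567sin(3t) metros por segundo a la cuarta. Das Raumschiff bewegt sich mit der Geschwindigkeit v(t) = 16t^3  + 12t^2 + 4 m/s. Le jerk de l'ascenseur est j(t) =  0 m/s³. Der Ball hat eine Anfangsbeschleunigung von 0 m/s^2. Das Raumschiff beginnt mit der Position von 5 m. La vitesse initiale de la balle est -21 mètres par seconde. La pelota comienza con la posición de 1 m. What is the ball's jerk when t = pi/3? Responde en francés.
Nous devons intégrer notre équation du snap s(t) = -567·sin(3·t) 1 fois. La primitive du snap, avec j(0) = 189, donne le jerk: j(t) = 189·cos(3·t). En utilisant j(t) = 189·cos(3·t) et en substituant t = pi/3, nous trouvons j = -189.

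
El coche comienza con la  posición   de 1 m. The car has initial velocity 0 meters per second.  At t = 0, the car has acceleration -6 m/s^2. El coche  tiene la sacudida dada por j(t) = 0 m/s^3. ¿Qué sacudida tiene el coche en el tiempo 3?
Tenemos la sacudida j(t) = 0. Sustituyendo t = 3: j(3) = 0.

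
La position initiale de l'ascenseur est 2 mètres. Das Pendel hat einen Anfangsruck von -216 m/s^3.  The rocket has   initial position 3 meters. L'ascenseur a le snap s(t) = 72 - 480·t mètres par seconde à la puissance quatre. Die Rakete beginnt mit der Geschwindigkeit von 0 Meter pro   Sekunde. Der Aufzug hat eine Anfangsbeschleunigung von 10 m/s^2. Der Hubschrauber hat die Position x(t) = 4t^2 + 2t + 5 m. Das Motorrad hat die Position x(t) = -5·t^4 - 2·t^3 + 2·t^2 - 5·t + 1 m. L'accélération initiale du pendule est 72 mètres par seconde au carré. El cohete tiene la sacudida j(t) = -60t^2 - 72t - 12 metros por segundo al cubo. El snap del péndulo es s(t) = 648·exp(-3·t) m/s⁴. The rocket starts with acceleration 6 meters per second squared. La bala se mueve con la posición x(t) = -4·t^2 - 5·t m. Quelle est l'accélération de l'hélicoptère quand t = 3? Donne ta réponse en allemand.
Um dies zu lösen, müssen wir 2 Ableitungen unserer Gleichung für die Position x(t) = 4·t^2 + 2·t + 5 nehmen. Die Ableitung von der Position ergibt die Geschwindigkeit: v(t) = 8·t + 2. Mit d/dt von v(t) finden wir a(t) = 8. Aus der Gleichung für die Beschleunigung a(t) = 8, setzen wir t = 3 ein und erhalten a = 8.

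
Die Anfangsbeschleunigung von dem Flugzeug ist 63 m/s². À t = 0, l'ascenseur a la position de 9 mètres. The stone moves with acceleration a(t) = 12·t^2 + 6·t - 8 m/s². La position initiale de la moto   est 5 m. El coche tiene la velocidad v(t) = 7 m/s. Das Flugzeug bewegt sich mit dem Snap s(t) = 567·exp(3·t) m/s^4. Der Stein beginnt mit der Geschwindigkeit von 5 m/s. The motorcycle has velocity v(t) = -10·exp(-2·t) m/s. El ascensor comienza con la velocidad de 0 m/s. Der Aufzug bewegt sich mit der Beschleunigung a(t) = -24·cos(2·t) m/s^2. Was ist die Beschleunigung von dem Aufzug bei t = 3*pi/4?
Wir haben die Beschleunigung a(t) = -24·cos(2·t). Durch Einsetzen von t = 3*pi/4: a(3*pi/4) = 0.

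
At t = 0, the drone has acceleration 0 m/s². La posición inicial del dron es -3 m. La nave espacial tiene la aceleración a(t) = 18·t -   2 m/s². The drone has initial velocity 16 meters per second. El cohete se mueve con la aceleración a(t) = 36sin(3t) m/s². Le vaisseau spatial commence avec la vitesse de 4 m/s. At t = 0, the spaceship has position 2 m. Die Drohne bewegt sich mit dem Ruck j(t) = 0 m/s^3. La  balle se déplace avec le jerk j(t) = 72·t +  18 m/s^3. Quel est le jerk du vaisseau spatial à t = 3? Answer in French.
Pour résoudre ceci, nous devons prendre 1 dérivée de notre équation de l'accélération a(t) = 18·t - 2. En dérivant l'accélération, nous obtenons le jerk: j(t) = 18. De l'équation du jerk j(t) = 18, nous substituons t = 3 pour obtenir j = 18.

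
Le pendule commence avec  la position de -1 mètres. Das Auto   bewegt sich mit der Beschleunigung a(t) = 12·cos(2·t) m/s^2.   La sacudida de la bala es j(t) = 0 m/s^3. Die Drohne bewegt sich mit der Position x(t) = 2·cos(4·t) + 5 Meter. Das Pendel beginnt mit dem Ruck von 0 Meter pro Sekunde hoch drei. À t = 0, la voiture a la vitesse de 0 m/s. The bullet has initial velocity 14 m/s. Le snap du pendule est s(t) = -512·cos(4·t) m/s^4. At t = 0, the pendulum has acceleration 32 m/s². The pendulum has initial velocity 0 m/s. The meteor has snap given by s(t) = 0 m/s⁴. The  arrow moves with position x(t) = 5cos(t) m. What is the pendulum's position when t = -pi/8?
We need to integrate our snap equation s(t) = -512·cos(4·t) 4 times. Integrating snap and using the initial condition j(0) = 0, we get j(t) = -128·sin(4·t). The antiderivative of jerk is acceleration. Using a(0) = 32, we get a(t) = 32·cos(4·t). Finding the integral of a(t) and using v(0) = 0: v(t) = 8·sin(4·t). The integral of velocity, with x(0) = -1, gives position: x(t) = 1 - 2·cos(4·t). Using x(t) = 1 - 2·cos(4·t) and substituting t = -pi/8, we find x = 1.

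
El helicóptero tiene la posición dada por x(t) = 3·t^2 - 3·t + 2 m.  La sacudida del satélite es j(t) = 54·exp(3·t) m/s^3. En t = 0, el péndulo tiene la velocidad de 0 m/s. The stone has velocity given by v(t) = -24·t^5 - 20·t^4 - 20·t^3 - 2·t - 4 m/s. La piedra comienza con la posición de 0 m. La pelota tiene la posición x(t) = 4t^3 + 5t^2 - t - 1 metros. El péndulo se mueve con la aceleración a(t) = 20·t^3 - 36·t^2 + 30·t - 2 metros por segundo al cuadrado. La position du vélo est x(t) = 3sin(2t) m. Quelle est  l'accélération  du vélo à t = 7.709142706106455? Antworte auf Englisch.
Starting from position x(t) = 3·sin(2·t), we take 2 derivatives. Taking d/dt of x(t), we find v(t) = 6·cos(2·t). The derivative of velocity gives acceleration: a(t) = -12·sin(2·t). Using a(t) = -12·sin(2·t) and substituting t = 7.709142706106455, we find a = -3.42772221005517.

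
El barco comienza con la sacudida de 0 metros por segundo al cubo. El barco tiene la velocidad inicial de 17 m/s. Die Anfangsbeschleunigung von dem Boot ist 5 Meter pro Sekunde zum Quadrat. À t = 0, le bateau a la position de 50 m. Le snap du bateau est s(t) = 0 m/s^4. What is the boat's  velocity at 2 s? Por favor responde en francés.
Nous devons intégrer notre équation du snap s(t) = 0 3 fois. En intégrant le snap et en utilisant la condition initiale j(0) = 0, nous obtenons j(t) = 0. La primitive du jerk, avec a(0) = 5, donne l'accélération: a(t) = 5. L'intégrale de l'accélération, avec v(0) = 17, donne la vitesse: v(t) = 5·t + 17. En utilisant v(t) = 5·t + 17 et en substituant t = 2, nous trouvons v = 27.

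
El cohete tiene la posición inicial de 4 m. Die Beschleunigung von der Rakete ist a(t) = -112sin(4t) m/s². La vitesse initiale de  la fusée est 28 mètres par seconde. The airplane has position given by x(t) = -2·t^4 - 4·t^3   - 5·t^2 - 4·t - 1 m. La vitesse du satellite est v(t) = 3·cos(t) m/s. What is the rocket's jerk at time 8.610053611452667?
To solve this, we need to take 1 derivative of our acceleration equation a(t) = -112·sin(4·t). Differentiating acceleration, we get jerk: j(t) = -448·cos(4·t). Using j(t) = -448·cos(4·t) and substituting t = 8.610053611452667, we find j = 444.921202640859.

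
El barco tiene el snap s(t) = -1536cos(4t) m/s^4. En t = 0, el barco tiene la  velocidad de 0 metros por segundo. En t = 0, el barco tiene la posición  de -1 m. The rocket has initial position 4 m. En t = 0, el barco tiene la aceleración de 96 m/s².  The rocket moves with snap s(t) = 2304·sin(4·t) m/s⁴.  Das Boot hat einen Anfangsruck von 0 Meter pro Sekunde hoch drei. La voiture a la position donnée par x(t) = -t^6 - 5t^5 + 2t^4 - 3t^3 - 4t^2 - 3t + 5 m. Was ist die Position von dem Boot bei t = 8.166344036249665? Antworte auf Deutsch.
Wir müssen das Integral unserer Gleichung für den Snap s(t) = -1536·cos(4·t) 4-mal finden. Das Integral von dem Snap ist der Ruck. Mit j(0) = 0 erhalten wir j(t) = -384·sin(4·t). Die Stammfunktion von dem Ruck, mit a(0) = 96, ergibt die Beschleunigung: a(t) = 96·cos(4·t). Durch Integration von der Beschleunigung und Verwendung der Anfangsbedingung v(0) = 0, erhalten wir v(t) = 24·sin(4·t). Das Integral von der Geschwindigkeit ist die Position. Mit x(0) = -1 erhalten wir x(t) = 5 - 6·cos(4·t). Aus der Gleichung für die Position x(t) = 5 - 6·cos(4·t), setzen wir t = 8.166344036249665 ein und erhalten x = 3.10493223736029.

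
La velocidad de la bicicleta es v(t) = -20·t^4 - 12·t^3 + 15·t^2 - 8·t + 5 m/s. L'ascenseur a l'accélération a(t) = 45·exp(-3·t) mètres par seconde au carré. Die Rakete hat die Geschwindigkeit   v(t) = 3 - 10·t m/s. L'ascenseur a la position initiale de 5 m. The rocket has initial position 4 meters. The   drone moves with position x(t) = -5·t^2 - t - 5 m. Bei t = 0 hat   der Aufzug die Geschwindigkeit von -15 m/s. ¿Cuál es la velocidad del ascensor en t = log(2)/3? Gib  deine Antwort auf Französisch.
Nous devons trouver l'intégrale de notre équation de l'accélération a(t) = 45·exp(-3·t) 1 fois. En prenant ∫a(t)dt et en appliquant v(0) = -15, nous trouvons v(t) = -15·exp(-3·t). De l'équation de la vitesse v(t) = -15·exp(-3·t), nous substituons t = log(2)/3 pour obtenir v = -15/2.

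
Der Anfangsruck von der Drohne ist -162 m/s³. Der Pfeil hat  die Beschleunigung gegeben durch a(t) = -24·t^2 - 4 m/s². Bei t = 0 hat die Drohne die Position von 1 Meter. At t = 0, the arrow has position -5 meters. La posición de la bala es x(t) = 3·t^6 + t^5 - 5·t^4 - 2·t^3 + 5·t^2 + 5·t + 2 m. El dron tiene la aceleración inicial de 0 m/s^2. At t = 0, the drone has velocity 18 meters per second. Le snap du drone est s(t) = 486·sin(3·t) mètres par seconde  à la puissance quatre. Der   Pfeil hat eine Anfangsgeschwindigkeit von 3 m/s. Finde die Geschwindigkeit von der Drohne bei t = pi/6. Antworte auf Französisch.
Nous devons intégrer notre équation du snap s(t) = 486·sin(3·t) 3 fois. En prenant ∫s(t)dt et en appliquant j(0) = -162, nous trouvons j(t) = -162·cos(3·t). La primitive du jerk, avec a(0) = 0, donne l'accélération: a(t) = -54·sin(3·t). En intégrant l'accélération et en utilisant la condition initiale v(0) = 18, nous obtenons v(t) = 18·cos(3·t). De l'équation de la vitesse v(t) = 18·cos(3·t), nous substituons t = pi/6 pour obtenir v = 0.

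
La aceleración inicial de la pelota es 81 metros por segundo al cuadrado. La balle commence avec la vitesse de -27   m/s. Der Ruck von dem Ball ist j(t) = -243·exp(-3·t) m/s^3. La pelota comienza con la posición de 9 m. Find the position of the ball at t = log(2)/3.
To solve this, we need to take 3 integrals of our jerk equation j(t) = -243·exp(-3·t). The integral of jerk is acceleration. Using a(0) = 81, we get a(t) = 81·exp(-3·t). The integral of acceleration, with v(0) = -27, gives velocity: v(t) = -27·exp(-3·t). Finding the integral of v(t) and using x(0) = 9: x(t) = 9·exp(-3·t). We have position x(t) = 9·exp(-3·t). Substituting t = log(2)/3: x(log(2)/3) = 9/2.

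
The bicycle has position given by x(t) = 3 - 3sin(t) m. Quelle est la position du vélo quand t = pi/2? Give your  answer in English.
Using x(t) = 3 - 3·sin(t) and substituting t = pi/2, we find x = 0.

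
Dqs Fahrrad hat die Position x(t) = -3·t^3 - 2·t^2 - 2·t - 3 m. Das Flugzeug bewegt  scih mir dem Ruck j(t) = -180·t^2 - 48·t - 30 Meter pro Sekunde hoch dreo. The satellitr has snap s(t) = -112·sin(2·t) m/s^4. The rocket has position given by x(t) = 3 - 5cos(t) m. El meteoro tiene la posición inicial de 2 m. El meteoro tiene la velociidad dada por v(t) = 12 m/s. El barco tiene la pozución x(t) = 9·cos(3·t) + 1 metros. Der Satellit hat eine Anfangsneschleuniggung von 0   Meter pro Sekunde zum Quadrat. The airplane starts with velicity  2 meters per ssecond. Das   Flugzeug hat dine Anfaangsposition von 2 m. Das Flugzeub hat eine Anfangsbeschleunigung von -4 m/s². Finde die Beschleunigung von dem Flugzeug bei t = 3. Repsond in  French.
Nous devons trouver l'intégrale de notre équation du jerk j(t) = -180·t^2 - 48·t - 30 1 fois. En intégrant le jerk et en utilisant la condition initiale a(0) = -4, nous obtenons a(t) = -60·t^3 - 24·t^2 - 30·t - 4. En utilisant a(t) = -60·t^3 - 24·t^2 - 30·t - 4 et en substituant t = 3, nous trouvons a = -1930.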